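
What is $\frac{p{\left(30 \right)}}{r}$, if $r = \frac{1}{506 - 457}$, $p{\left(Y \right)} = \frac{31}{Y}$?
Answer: $\frac{1519}{30} \approx 50.633$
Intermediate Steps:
$r = \frac{1}{49} \approx 0.020408$
$\frac{p{\left(30 \right)}}{r} = \frac{31}{30} \frac{1}{\frac{1}{49}} = 31 \cdot \frac{1}{30} \cdot 49 = \frac{31}{30} \cdot 49 = \frac{1519}{30}$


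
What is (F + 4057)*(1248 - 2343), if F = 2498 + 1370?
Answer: -8677875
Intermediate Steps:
F = 3868
(F + 4057)*(1248 - 2343) = (3868 + 4057)*(1248 - 2343) = 7925*(-1095) = -8677875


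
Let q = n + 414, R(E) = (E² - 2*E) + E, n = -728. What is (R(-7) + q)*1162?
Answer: -299796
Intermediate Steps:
R(E) = E² - E
q = -314 (q = -728 + 414 = -314)
(R(-7) + q)*1162 = (-7*(-1 - 7) - 314)*1162 = (-7*(-8) - 314)*1162 = (56 - 314)*1162 = -258*1162 = -299796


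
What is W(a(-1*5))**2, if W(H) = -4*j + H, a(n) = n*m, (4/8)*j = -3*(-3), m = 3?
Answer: 7569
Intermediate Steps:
j = 18 (j = 2*(-3*(-3)) = 2*9 = 18)
a(n) = 3*n (a(n) = n*3 = 3*n)
W(H) = -72 + H (W(H) = -4*18 + H = -72 + H)
W(a(-1*5))**2 = (-72 + 3*(-1*5))**2 = (-72 + 3*(-5))**2 = (-72 - 15)**2 = (-87)**2 = 7569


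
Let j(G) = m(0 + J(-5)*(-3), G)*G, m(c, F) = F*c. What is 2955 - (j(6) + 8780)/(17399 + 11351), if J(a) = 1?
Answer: 42473789/14375 ≈ 2954.7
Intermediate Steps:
j(G) = -3*G² (j(G) = (G*(0 + 1*(-3)))*G = (G*(0 - 3))*G = (G*(-3))*G = (-3*G)*G = -3*G²)
2955 - (j(6) + 8780)/(17399 + 11351) = 2955 - (-3*6² + 8780)/(17399 + 11351) = 2955 - (-3*36 + 8780)/28750 = 2955 - (-108 + 8780)/28750 = 2955 - 8672/28750 = 2955 - 1*4336/14375 = 2955 - 4336/14375 = 42473789/14375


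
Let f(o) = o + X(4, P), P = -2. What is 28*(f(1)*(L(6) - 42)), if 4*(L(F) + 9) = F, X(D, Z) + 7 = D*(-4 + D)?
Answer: 8316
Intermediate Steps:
X(D, Z) = -7 + D*(-4 + D)
f(o) = -7 + o (f(o) = o + (-7 + 4**2 - 4*4) = o + (-7 + 16 - 16) = o - 7 = -7 + o)
L(F) = -9 + F/4
28*(f(1)*(L(6) - 42)) = 28*((-7 + 1)*((-9 + (1/4)*6) - 42)) = 28*(-6*((-9 + 3/2) - 42)) = 28*(-6*(-15/2 - 42)) = 28*(-6*(-99/2)) = 28*297 = 8316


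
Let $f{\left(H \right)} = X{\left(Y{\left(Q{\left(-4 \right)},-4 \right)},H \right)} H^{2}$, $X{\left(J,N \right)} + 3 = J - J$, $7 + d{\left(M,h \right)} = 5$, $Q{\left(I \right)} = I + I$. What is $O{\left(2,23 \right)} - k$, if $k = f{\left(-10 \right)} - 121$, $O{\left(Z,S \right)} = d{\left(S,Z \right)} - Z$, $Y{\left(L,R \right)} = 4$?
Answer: $417$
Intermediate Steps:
$Q{\left(I \right)} = 2 I$
$d{\left(M,h \right)} = -2$ ($d{\left(M,h \right)} = -7 + 5 = -2$)
$X{\left(J,N \right)} = -3$ ($X{\left(J,N \right)} = -3 + \left(J - J\right) = -3 + 0 = -3$)
$f{\left(H \right)} = - 3 H^{2}$
$O{\left(Z,S \right)} = -2 - Z$
$k = -421$ ($k = - 3 \left(-10\right)^{2} - 121 = \left(-3\right) 100 - 121 = -300 - 121 = -421$)
$O{\left(2,23 \right)} - k = \left(-2 - 2\right) - -421 = \left(-2 - 2\right) + 421 = -4 + 421 = 417$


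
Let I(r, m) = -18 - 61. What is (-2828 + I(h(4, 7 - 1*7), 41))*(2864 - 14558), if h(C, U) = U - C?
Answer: 33994458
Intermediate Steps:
I(r, m) = -79
(-2828 + I(h(4, 7 - 1*7), 41))*(2864 - 14558) = (-2828 - 79)*(2864 - 14558) = -2907*(-11694) = 33994458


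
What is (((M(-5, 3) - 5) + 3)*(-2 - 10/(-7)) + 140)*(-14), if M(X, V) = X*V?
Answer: -2096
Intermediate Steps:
M(X, V) = V*X
(((M(-5, 3) - 5) + 3)*(-2 - 10/(-7)) + 140)*(-14) = (((3*(-5) - 5) + 3)*(-2 - 10/(-7)) + 140)*(-14) = (((-15 - 5) + 3)*(-2 - 10*(-1/7)) + 140)*(-14) = ((-20 + 3)*(-2 + 10/7) + 140)*(-14) = (-17*(-4/7) + 140)*(-14) = (68/7 + 140)*(-14) = (1048/7)*(-14) = -2096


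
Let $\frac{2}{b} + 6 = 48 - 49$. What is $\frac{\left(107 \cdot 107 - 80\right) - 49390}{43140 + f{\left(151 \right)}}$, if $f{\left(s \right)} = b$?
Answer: $- \frac{266147}{301978} \approx -0.88135$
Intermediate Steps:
$b = - \frac{2}{7}$ ($b = \frac{2}{-6 + \left(48 - 49\right)} = \frac{2}{-6 - 1} = \frac{2}{-7} = 2 \left(- \frac{1}{7}\right) = - \frac{2}{7} \approx -0.28571$)
$f{\left(s \right)} = - \frac{2}{7}$
$\frac{\left(107 \cdot 107 - 80\right) - 49390}{43140 + f{\left(151 \right)}} = \frac{\left(107 \cdot 107 - 80\right) - 49390}{43140 - \frac{2}{7}} = \frac{\left(11449 - 80\right) - 49390}{\frac{301978}{7}} = \left(11369 - 49390\right) \frac{7}{301978} = \left(-38021\right) \frac{7}{301978} = - \frac{266147}{301978}$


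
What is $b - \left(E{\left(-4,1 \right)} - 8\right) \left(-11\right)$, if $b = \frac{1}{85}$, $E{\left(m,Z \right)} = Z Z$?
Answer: $- \frac{6544}{85} \approx -76.988$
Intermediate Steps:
$E{\left(m,Z \right)} = Z^{2}$
$b = \frac{1}{85} \approx 0.011765$
$b - \left(E{\left(-4,1 \right)} - 8\right) \left(-11\right) = \frac{1}{85} - \left(1^{2} - 8\right) \left(-11\right) = \frac{1}{85} - \left(1 - 8\right) \left(-11\right) = \frac{1}{85} - \left(-7\right) \left(-11\right) = \frac{1}{85} - 77 = - \frac{6544}{85}$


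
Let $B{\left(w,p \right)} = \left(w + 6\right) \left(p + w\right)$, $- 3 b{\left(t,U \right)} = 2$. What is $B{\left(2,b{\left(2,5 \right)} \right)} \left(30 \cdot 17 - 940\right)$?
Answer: $- \frac{13760}{3} \approx -4586.7$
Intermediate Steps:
$b{\left(t,U \right)} = - \frac{2}{3}$ ($b{\left(t,U \right)} = \left(- \frac{1}{3}\right) 2 = - \frac{2}{3}$)
$B{\left(w,p \right)} = \left(6 + w\right) \left(p + w\right)$
$B{\left(2,b{\left(2,5 \right)} \right)} \left(30 \cdot 17 - 940\right) = \left(2^{2} + 6 \left(- \frac{2}{3}\right) + 6 \cdot 2 - \frac{4}{3}\right) \left(30 \cdot 17 - 940\right) = \left(4 - 4 + 12 - \frac{4}{3}\right) \left(510 - 940\right) = \frac{32 \left(510 - 940\right)}{3} = \frac{32}{3} \left(-430\right) = - \frac{13760}{3}$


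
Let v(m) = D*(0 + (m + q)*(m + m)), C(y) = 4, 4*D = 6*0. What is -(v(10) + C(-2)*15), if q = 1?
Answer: -60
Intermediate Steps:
D = 0 (D = (6*0)/4 = (1/4)*0 = 0)
v(m) = 0 (v(m) = 0*(0 + (m + 1)*(m + m)) = 0*(0 + (1 + m)*(2*m)) = 0*(0 + 2*m*(1 + m)) = 0*(2*m*(1 + m)) = 0)
-(v(10) + C(-2)*15) = -(0 + 4*15) = -(0 + 60) = -1*60 = -60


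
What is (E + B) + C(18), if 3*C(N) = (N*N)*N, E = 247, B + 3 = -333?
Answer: 1855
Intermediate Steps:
B = -336 (B = -3 - 333 = -336)
C(N) = N**3/3 (C(N) = ((N*N)*N)/3 = (N**2*N)/3 = N**3/3)
(E + B) + C(18) = (247 - 336) + (1/3)*18**3 = -89 + (1/3)*5832 = -89 + 1944 = 1855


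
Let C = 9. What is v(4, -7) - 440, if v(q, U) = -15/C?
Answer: -1325/3 ≈ -441.67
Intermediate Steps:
v(q, U) = -5/3 (v(q, U) = -15/9 = -15*1/9 = -5/3)
v(4, -7) - 440 = -5/3 - 440 = -1325/3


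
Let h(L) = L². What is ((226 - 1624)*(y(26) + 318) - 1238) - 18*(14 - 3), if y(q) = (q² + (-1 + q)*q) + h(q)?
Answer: -3244796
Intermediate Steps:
y(q) = 2*q² + q*(-1 + q) (y(q) = (q² + (-1 + q)*q) + q² = (q² + q*(-1 + q)) + q² = 2*q² + q*(-1 + q))
((226 - 1624)*(y(26) + 318) - 1238) - 18*(14 - 3) = ((226 - 1624)*(26*(-1 + 3*26) + 318) - 1238) - 18*(14 - 3) = (-1398*(26*(-1 + 78) + 318) - 1238) - 18*11 = (-1398*(26*77 + 318) - 1238) - 198 = (-1398*(2002 + 318) - 1238) - 198 = (-1398*2320 - 1238) - 198 = (-3243360 - 1238) - 198 = -3244598 - 198 = -3244796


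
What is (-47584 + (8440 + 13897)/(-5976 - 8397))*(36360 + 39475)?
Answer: -51867133561115/14373 ≈ -3.6086e+9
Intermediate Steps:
(-47584 + (8440 + 13897)/(-5976 - 8397))*(36360 + 39475) = (-47584 + 22337/(-14373))*75835 = (-47584 + 22337*(-1/14373))*75835 = (-47584 - 22337/14373)*75835 = -683947169/14373*75835 = -51867133561115/14373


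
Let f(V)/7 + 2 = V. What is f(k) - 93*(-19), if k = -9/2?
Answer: 3443/2 ≈ 1721.5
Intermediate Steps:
k = -9/2 (k = -9*1/2 = -9/2 ≈ -4.5000)
f(V) = -14 + 7*V
f(k) - 93*(-19) = (-14 + 7*(-9/2)) - 93*(-19) = (-14 - 63/2) + 1767 = -91/2 + 1767 = 3443/2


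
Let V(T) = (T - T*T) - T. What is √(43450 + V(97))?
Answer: √34041 ≈ 184.50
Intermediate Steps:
V(T) = -T² (V(T) = (T - T²) - T = -T²)
√(43450 + V(97)) = √(43450 - 1*97²) = √(43450 - 1*9409) = √(43450 - 9409) = √34041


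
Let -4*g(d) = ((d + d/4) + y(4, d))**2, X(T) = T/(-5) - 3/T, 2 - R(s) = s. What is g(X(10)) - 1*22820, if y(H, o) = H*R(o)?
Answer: -146376329/6400 ≈ -22871.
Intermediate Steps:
R(s) = 2 - s
y(H, o) = H*(2 - o)
X(T) = -3/T - T/5 (X(T) = T*(-1/5) - 3/T = -T/5 - 3/T = -3/T - T/5)
g(d) = -(8 - 11*d/4)**2/4 (g(d) = -((d + d/4) + 4*(2 - d))**2/4 = -((d + d*(1/4)) + (8 - 4*d))**2/4 = -((d + d/4) + (8 - 4*d))**2/4 = -(5*d/4 + (8 - 4*d))**2/4 = -(8 - 11*d/4)**2/4)
g(X(10)) - 1*22820 = -(-32 + 11*(-3/10 - 1/5*10))**2/64 - 1*22820 = -(-32 + 11*(-3*1/10 - 2))**2/64 - 22820 = -(-32 + 11*(-3/10 - 2))**2/64 - 22820 = -(-32 + 11*(-23/10))**2/64 - 22820 = -(-32 - 253/10)**2/64 - 22820 = -(-573/10)**2/64 - 22820 = -1/64*328329/100 - 22820 = -328329/6400 - 22820 = -146376329/6400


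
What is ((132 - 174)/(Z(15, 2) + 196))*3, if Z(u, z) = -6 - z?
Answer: -63/94 ≈ -0.67021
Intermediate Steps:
((132 - 174)/(Z(15, 2) + 196))*3 = ((132 - 174)/((-6 - 1*2) + 196))*3 = -42/((-6 - 2) + 196)*3 = -42/(-8 + 196)*3 = -42/188*3 = -42*1/188*3 = -21/94*3 = -63/94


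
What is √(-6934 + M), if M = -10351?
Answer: I*√17285 ≈ 131.47*I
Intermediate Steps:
√(-6934 + M) = √(-6934 - 10351) = √(-17285) = I*√17285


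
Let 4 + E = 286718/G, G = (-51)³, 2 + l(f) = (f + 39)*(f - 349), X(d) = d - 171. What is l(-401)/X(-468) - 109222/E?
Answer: 46578304733/2692107 ≈ 17302.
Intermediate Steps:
X(d) = -171 + d
l(f) = -2 + (-349 + f)*(39 + f) (l(f) = -2 + (f + 39)*(f - 349) = -2 + (39 + f)*(-349 + f) = -2 + (-349 + f)*(39 + f))
G = -132651
E = -817322/132651 (E = -4 + 286718/(-132651) = -4 + 286718*(-1/132651) = -4 - 286718/132651 = -817322/132651 ≈ -6.1614)
l(-401)/X(-468) - 109222/E = (-13613 + (-401)² - 310*(-401))/(-171 - 468) - 109222/(-817322/132651) = (-13613 + 160801 + 124310)/(-639) - 109222*(-132651/817322) = 271498*(-1/639) + 74682513/4213 = -271498/639 + 74682513/4213 = 46578304733/2692107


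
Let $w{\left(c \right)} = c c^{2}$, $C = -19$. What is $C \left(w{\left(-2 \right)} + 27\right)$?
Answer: $-361$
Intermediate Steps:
$w{\left(c \right)} = c^{3}$
$C \left(w{\left(-2 \right)} + 27\right) = - 19 \left(\left(-2\right)^{3} + 27\right) = - 19 \left(-8 + 27\right) = \left(-19\right) 19 = -361$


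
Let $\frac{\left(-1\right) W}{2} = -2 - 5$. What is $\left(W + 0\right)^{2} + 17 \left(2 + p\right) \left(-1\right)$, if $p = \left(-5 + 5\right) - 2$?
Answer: $196$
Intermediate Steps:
$W = 14$ ($W = - 2 \left(-2 - 5\right) = \left(-2\right) \left(-7\right) = 14$)
$p = -2$ ($p = 0 - 2 = -2$)
$\left(W + 0\right)^{2} + 17 \left(2 + p\right) \left(-1\right) = \left(14 + 0\right)^{2} + 17 \left(2 - 2\right) \left(-1\right) = 14^{2} + 17 \cdot 0 \left(-1\right) = 196 + 17 \cdot 0 = 196 + 0 = 196$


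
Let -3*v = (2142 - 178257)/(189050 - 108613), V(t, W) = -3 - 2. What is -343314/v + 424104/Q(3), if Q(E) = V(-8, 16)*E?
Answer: -29274949906/58705 ≈ -4.9868e+5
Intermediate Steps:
V(t, W) = -5
v = 58705/80437 (v = -(2142 - 178257)/(3*(189050 - 108613)) = -(-58705)/80437 = -⅓*(-176115/80437) = 58705/80437 ≈ 0.72983)
Q(E) = -5*E
-343314/v + 424104/Q(3) = -343314/58705/80437 + 424104/((-5*3)) = -343314*80437/58705 + 424104/(-15) = -27615148218/58705 + 424104*(-1/15) = -27615148218/58705 - 141368/5 = -29274949906/58705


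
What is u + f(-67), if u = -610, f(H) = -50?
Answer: -660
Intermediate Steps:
u + f(-67) = -610 - 50 = -660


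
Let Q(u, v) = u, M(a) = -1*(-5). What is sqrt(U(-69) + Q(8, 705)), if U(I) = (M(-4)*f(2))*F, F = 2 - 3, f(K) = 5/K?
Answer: 3*I*sqrt(2)/2 ≈ 2.1213*I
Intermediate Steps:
M(a) = 5
F = -1
U(I) = -25/2 (U(I) = (5*(5/2))*(-1) = (25/2)*(-1) = -25/2)
sqrt(U(-69) + Q(8, 705)) = sqrt(-25/2 + 8) = sqrt(-9/2) = 3*I*sqrt(2)/2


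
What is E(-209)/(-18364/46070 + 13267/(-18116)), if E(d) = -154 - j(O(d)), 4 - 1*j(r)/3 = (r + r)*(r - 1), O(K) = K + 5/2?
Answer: -107215957718590/471946457 ≈ -2.2718e+5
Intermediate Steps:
O(K) = 5/2 + K (O(K) = K + 5*(½) = K + 5/2 = 5/2 + K)
j(r) = 12 - 6*r*(-1 + r) (j(r) = 12 - 3*(r + r)*(r - 1) = 12 - 3*2*r*(-1 + r) = 12 - 6*r*(-1 + r))
E(d) = -181 - 6*d + 6*(5/2 + d)² (E(d) = -154 - (12 - 6*(5/2 + d)² + 6*(5/2 + d)) = -154 - (12 - 6*(5/2 + d)² + (15 + 6*d)) = -154 - (27 - 6*(5/2 + d)² + 6*d) = -154 + (-27 - 6*d + 6*(5/2 + d)²) = -181 - 6*d + 6*(5/2 + d)²)
E(-209)/(-18364/46070 + 13267/(-18116)) = (-287/2 + 6*(-209)² + 24*(-209))/(-18364/46070 + 13267/(-18116)) = (-287/2 + 6*43681 - 5016)/(-18364*1/46070 + 13267*(-1/18116)) = (-287/2 + 262086 - 5016)/(-9182/23035 - 13267/18116) = 513853/(2*(-471946457/417302060)) = (513853/2)*(-417302060/471946457) = -107215957718590/471946457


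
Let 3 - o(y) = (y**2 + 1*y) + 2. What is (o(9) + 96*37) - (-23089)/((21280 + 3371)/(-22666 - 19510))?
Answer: -80766841/2241 ≈ -36041.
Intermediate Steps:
o(y) = 1 - y - y**2 (o(y) = 3 - ((y**2 + 1*y) + 2) = 3 - ((y**2 + y) + 2) = 3 - ((y + y**2) + 2) = 3 - (2 + y + y**2) = 3 + (-2 - y - y**2) = 1 - y - y**2)
(o(9) + 96*37) - (-23089)/((21280 + 3371)/(-22666 - 19510)) = ((1 - 1*9 - 1*9**2) + 96*37) - (-23089)/((21280 + 3371)/(-22666 - 19510)) = ((1 - 9 - 1*81) + 3552) - (-23089)/(24651/(-42176)) = ((1 - 9 - 81) + 3552) - (-23089)/(24651*(-1/42176)) = (-89 + 3552) - (-23089)/(-24651/42176) = 3463 - (-23089)*(-42176)/24651 = 3463 - 1*88527424/2241 = 3463 - 88527424/2241 = -80766841/2241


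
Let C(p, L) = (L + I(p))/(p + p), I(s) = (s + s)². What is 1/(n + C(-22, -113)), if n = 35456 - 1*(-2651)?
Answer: 44/1674885 ≈ 2.6270e-5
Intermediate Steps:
n = 38107 (n = 35456 + 2651 = 38107)
I(s) = 4*s² (I(s) = (2*s)² = 4*s²)
C(p, L) = (L + 4*p²)/(2*p) (C(p, L) = (L + 4*p²)/(p + p) = (L + 4*p²)/((2*p)) = (L + 4*p²)*(1/(2*p)) = (L + 4*p²)/(2*p))
1/(n + C(-22, -113)) = 1/(38107 + (2*(-22) + (½)*(-113)/(-22))) = 1/(38107 + (-44 + (½)*(-113)*(-1/22))) = 1/(38107 + (-44 + 113/44)) = 1/(38107 - 1823/44) = 1/(1674885/44) = 44/1674885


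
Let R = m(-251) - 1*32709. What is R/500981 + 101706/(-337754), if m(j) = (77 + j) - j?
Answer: -30987181057/84604168337 ≈ -0.36626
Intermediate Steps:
m(j) = 77
R = -32632 (R = 77 - 1*32709 = 77 - 32709 = -32632)
R/500981 + 101706/(-337754) = -32632/500981 + 101706/(-337754) = -32632*1/500981 + 101706*(-1/337754) = -32632/500981 - 50853/168877 = -30987181057/84604168337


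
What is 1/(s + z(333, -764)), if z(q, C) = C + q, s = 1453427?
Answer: 1/1452996 ≈ 6.8823e-7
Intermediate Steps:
1/(s + z(333, -764)) = 1/(1453427 + (-764 + 333)) = 1/(1453427 - 431) = 1/1452996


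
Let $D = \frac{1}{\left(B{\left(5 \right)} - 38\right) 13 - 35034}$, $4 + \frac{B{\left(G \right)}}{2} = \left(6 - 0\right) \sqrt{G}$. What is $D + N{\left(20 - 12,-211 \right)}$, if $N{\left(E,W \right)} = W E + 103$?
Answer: $- \frac{125761603742}{79344859} - \frac{39 \sqrt{5}}{317379436} \approx -1585.0$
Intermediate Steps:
$B{\left(G \right)} = -8 + 12 \sqrt{G}$ ($B{\left(G \right)} = -8 + 2 \left(6 - 0\right) \sqrt{G} = -8 + 2 \left(6 + 0\right) \sqrt{G} = -8 + 2 \cdot 6 \sqrt{G} = -8 + 12 \sqrt{G}$)
$N{\left(E,W \right)} = 103 + E W$ ($N{\left(E,W \right)} = E W + 103 = 103 + E W$)
$D = \frac{1}{-35632 + 156 \sqrt{5}}$ ($D = \frac{1}{\left(\left(-8 + 12 \sqrt{5}\right) - 38\right) 13 - 35034} = \frac{1}{\left(-46 + 12 \sqrt{5}\right) 13 - 35034} = \frac{1}{\left(-598 + 156 \sqrt{5}\right) - 35034} = \frac{1}{-35632 + 156 \sqrt{5}} \approx -2.8342 \cdot 10^{-5}$)
$D + N{\left(20 - 12,-211 \right)} = \left(- \frac{2227}{79344859} - \frac{39 \sqrt{5}}{317379436}\right) + \left(103 + \left(20 - 12\right) \left(-211\right)\right) = \left(- \frac{2227}{79344859} - \frac{39 \sqrt{5}}{317379436}\right) + \left(103 + 8 \left(-211\right)\right) = \left(- \frac{2227}{79344859} - \frac{39 \sqrt{5}}{317379436}\right) + \left(103 - 1688\right) = \left(- \frac{2227}{79344859} - \frac{39 \sqrt{5}}{317379436}\right) - 1585 = - \frac{125761603742}{79344859} - \frac{39 \sqrt{5}}{317379436}$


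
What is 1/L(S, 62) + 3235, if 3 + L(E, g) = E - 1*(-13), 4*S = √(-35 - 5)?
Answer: 132639/41 - I*√10/205 ≈ 3235.1 - 0.015426*I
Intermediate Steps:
S = I*√10/2 (S = √(-35 - 5)/4 = √(-40)/4 = (2*I*√10)/4 = I*√10/2 ≈ 1.5811*I)
L(E, g) = 10 + E (L(E, g) = -3 + (E - 1*(-13)) = -3 + (E + 13) = -3 + (13 + E) = 10 + E)
1/L(S, 62) + 3235 = 1/(10 + I*√10/2) + 3235 = 3235 + 1/(10 + I*√10/2)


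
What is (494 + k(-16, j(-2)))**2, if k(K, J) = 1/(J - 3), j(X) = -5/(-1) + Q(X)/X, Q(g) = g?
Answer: 2199289/9 ≈ 2.4437e+5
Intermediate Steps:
j(X) = 6 (j(X) = -5/(-1) + X/X = -5*(-1) + 1 = 5 + 1 = 6)
k(K, J) = 1/(-3 + J)
(494 + k(-16, j(-2)))**2 = (494 + 1/(-3 + 6))**2 = (494 + 1/3)**2 = (1483/3)**2 = 2199289/9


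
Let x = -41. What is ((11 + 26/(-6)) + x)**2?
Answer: 10609/9 ≈ 1178.8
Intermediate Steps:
((11 + 26/(-6)) + x)**2 = ((11 + 26/(-6)) - 41)**2 = ((11 + 26*(-1/6)) - 41)**2 = ((11 - 13/3) - 41)**2 = (20/3 - 41)**2 = (-103/3)**2 = 10609/9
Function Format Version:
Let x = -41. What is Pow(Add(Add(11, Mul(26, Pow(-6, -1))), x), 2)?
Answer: Rational(10609, 9) ≈ 1178.8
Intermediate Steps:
Pow(Add(Add(11, Mul(26, Pow(-6, -1))), x), 2) = Pow(Add(Add(11, Mul(26, Pow(-6, -1))), -41), 2) = Pow(Add(Add(11, Mul(26, Rational(-1, 6))), -41), 2) = Pow(Add(Add(11, Rational(-13, 3)), -41), 2) = Pow(Add(Rational(20, 3), -41), 2) = Pow(Rational(-103, 3), 2) = Rational(10609, 9)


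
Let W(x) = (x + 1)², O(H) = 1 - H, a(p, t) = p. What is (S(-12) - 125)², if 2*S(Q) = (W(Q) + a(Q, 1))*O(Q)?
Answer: 1361889/4 ≈ 3.4047e+5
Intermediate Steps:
W(x) = (1 + x)²
S(Q) = (1 - Q)*(Q + (1 + Q)²)/2 (S(Q) = (((1 + Q)² + Q)*(1 - Q))/2 = ((Q + (1 + Q)²)*(1 - Q))/2 = ((1 - Q)*(Q + (1 + Q)²))/2 = (1 - Q)*(Q + (1 + Q)²)/2)
(S(-12) - 125)² = (-(-1 - 12)*(-12 + (1 - 12)²)/2 - 125)² = (-½*(-13)*(-12 + (-11)²) - 125)² = (-½*(-13)*(-12 + 121) - 125)² = (-½*(-13)*109 - 125)² = (1417/2 - 125)² = (1167/2)² = 1361889/4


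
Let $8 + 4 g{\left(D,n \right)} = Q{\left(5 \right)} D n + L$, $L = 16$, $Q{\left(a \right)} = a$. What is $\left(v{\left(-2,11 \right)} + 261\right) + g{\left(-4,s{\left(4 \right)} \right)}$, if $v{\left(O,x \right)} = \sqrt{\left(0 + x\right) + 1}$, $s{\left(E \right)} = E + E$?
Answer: $223 + 2 \sqrt{3} \approx 226.46$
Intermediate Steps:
$s{\left(E \right)} = 2 E$
$g{\left(D,n \right)} = 2 + \frac{5 D n}{4}$ ($g{\left(D,n \right)} = -2 + \frac{5 D n + 16}{4} = -2 + \frac{16 + 5 D n}{4} = -2 + \left(4 + \frac{5 D n}{4}\right) = 2 + \frac{5 D n}{4}$)
$v{\left(O,x \right)} = \sqrt{1 + x}$ ($v{\left(O,x \right)} = \sqrt{x + 1} = \sqrt{1 + x}$)
$\left(v{\left(-2,11 \right)} + 261\right) + g{\left(-4,s{\left(4 \right)} \right)} = \left(\sqrt{1 + 11} + 261\right) + \left(2 + \frac{5}{4} \left(-4\right) 2 \cdot 4\right) = \left(\sqrt{12} + 261\right) + \left(2 + \frac{5}{4} \left(-4\right) 8\right) = \left(2 \sqrt{3} + 261\right) + \left(2 - 40\right) = \left(261 + 2 \sqrt{3}\right) - 38 = 223 + 2 \sqrt{3}$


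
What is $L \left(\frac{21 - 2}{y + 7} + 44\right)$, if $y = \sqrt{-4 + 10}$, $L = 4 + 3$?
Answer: $\frac{14175}{43} - \frac{133 \sqrt{6}}{43} \approx 322.07$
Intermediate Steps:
$L = 7$
$y = \sqrt{6} \approx 2.4495$
$L \left(\frac{21 - 2}{y + 7} + 44\right) = 7 \left(\frac{21 - 2}{\sqrt{6} + 7} + 44\right) = 7 \left(\frac{19}{7 + \sqrt{6}} + 44\right) = 7 \left(44 + \frac{19}{7 + \sqrt{6}}\right) = 308 + \frac{133}{7 + \sqrt{6}}$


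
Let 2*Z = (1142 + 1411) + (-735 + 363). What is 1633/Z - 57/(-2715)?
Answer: 2997169/1973805 ≈ 1.5185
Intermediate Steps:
Z = 2181/2 (Z = ((1142 + 1411) + (-735 + 363))/2 = (2553 - 372)/2 = (1/2)*2181 = 2181/2 ≈ 1090.5)
1633/Z - 57/(-2715) = 1633/(2181/2) - 57/(-2715) = 1633*(2/2181) - 57*(-1/2715) = 3266/2181 + 19/905 = 2997169/1973805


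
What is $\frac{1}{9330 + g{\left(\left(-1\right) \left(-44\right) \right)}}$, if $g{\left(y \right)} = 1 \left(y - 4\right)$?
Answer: $\frac{1}{9370} \approx 0.00010672$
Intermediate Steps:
$g{\left(y \right)} = -4 + y$ ($g{\left(y \right)} = 1 \left(-4 + y\right) = -4 + y$)
$\frac{1}{9330 + g{\left(\left(-1\right) \left(-44\right) \right)}} = \frac{1}{9330 - -40} = \frac{1}{9330 + \left(-4 + 44\right)} = \frac{1}{9330 + 40} = \frac{1}{9370}$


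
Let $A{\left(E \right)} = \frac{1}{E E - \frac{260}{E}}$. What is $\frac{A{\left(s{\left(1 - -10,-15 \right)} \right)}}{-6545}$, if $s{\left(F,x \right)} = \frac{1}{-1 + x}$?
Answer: $- \frac{256}{6970169745} \approx -3.6728 \cdot 10^{-8}$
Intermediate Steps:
$A{\left(E \right)} = \frac{1}{E^{2} - \frac{260}{E}}$
$\frac{A{\left(s{\left(1 - -10,-15 \right)} \right)}}{-6545} = \frac{\frac{1}{-1 - 15} \frac{1}{-260 + \left(\frac{1}{-1 - 15}\right)^{3}}}{-6545} = \frac{1}{\left(-16\right) \left(-260 + \left(\frac{1}{-16}\right)^{3}\right)} \left(- \frac{1}{6545}\right) = - \frac{1}{16 \left(-260 + \left(- \frac{1}{16}\right)^{3}\right)} \left(- \frac{1}{6545}\right) = - \frac{1}{16 \left(-260 - \frac{1}{4096}\right)} \left(- \frac{1}{6545}\right) = - \frac{1}{16 \left(- \frac{1064961}{4096}\right)} \left(- \frac{1}{6545}\right) = \left(- \frac{1}{16}\right) \left(- \frac{4096}{1064961}\right) \left(- \frac{1}{6545}\right) = \frac{256}{1064961} \left(- \frac{1}{6545}\right) = - \frac{256}{6970169745}$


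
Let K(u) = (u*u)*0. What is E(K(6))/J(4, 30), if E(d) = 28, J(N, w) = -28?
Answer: -1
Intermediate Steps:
K(u) = 0 (K(u) = u**2*0 = 0)
E(K(6))/J(4, 30) = 28/(-28) = 28*(-1/28) = -1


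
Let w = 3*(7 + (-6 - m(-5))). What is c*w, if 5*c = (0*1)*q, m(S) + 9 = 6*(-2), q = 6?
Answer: 0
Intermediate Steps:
m(S) = -21 (m(S) = -9 + 6*(-2) = -9 - 12 = -21)
c = 0 (c = ((0*1)*6)/5 = (0*6)/5 = (⅕)*0 = 0)
w = 66 (w = 3*(7 + (-6 - 1*(-21))) = 3*(7 + (-6 + 21)) = 3*(7 + 15) = 3*22 = 66)
c*w = 0*66 = 0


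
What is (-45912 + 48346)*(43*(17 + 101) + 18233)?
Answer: 56729238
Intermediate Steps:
(-45912 + 48346)*(43*(17 + 101) + 18233) = 2434*(43*118 + 18233) = 2434*(5074 + 18233) = 2434*23307 = 56729238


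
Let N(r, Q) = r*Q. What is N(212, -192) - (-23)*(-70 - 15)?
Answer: -42659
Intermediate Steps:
N(r, Q) = Q*r
N(212, -192) - (-23)*(-70 - 15) = -192*212 - (-23)*(-70 - 15) = -40704 - (-23)*(-85) = -40704 - 1*1955 = -40704 - 1955 = -42659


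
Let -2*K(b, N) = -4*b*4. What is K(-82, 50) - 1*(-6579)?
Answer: 5923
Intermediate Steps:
K(b, N) = 8*b (K(b, N) = -(-4*b)*4/2 = -(-8)*b = 8*b)
K(-82, 50) - 1*(-6579) = 8*(-82) - 1*(-6579) = -656 + 6579 = 5923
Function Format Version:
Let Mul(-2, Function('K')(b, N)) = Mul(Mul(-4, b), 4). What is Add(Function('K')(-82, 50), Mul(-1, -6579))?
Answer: 5923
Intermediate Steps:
Function('K')(b, N) = Mul(8, b) (Function('K')(b, N) = Mul(Rational(-1, 2), Mul(Mul(-4, b), 4)) = Mul(Rational(-1, 2), Mul(-16, b)) = Mul(8, b))
Add(Function('K')(-82, 50), Mul(-1, -6579)) = Add(Mul(8, -82), Mul(-1, -6579)) = Add(-656, 6579) = 5923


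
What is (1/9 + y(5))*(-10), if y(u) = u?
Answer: -460/9 ≈ -51.111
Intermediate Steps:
(1/9 + y(5))*(-10) = (1/9 + 5)*(-10) = (46/9)*(-10) = -460/9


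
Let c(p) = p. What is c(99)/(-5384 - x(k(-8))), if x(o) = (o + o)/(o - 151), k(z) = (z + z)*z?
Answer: -759/41192 ≈ -0.018426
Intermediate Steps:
k(z) = 2*z² (k(z) = (2*z)*z = 2*z²)
x(o) = 2*o/(-151 + o) (x(o) = (2*o)/(-151 + o) = 2*o/(-151 + o))
c(99)/(-5384 - x(k(-8))) = 99/(-5384 - 2*2*(-8)²/(-151 + 2*(-8)²)) = 99/(-5384 - 2*2*64/(-151 + 2*64)) = 99/(-5384 - 2*128/(-151 + 128)) = 99/(-5384 - 2*128/(-23)) = 99/(-5384 - 2*128*(-1)/23) = 99/(-5384 - 1*(-256/23)) = 99/(-5384 + 256/23) = 99/(-123576/23) = 99*(-23/123576) = -759/41192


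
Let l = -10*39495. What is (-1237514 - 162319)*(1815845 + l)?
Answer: -1989015710535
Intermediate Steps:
l = -394950
(-1237514 - 162319)*(1815845 + l) = (-1237514 - 162319)*(1815845 - 394950) = -1399833*1420895 = -1989015710535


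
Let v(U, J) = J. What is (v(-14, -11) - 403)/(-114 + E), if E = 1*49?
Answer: 414/65 ≈ 6.3692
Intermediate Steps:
E = 49
(v(-14, -11) - 403)/(-114 + E) = (-11 - 403)/(-114 + 49) = -414/(-65) = -414*(-1/65) = 414/65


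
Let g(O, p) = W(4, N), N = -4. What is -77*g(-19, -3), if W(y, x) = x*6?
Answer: 1848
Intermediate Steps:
W(y, x) = 6*x
g(O, p) = -24 (g(O, p) = 6*(-4) = -24)
-77*g(-19, -3) = -77*(-24) = 1848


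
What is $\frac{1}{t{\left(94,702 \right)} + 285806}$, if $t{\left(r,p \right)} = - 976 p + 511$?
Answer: $- \frac{1}{398835} \approx -2.5073 \cdot 10^{-6}$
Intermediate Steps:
$t{\left(r,p \right)} = 511 - 976 p$
$\frac{1}{t{\left(94,702 \right)} + 285806} = \frac{1}{\left(511 - 685152\right) + 285806} = \frac{1}{-684641 + 285806} = \frac{1}{-398835} = - \frac{1}{398835}$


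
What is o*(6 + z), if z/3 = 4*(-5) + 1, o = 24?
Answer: -1224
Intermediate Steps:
z = -57 (z = 3*(4*(-5) + 1) = 3*(-20 + 1) = 3*(-19) = -57)
o*(6 + z) = 24*(6 - 57) = 24*(-51) = -1224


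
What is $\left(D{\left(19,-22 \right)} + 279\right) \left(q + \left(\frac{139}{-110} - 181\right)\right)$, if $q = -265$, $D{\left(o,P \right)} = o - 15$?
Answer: $- \frac{13923317}{110} \approx -1.2658 \cdot 10^{5}$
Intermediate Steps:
$D{\left(o,P \right)} = -15 + o$
$\left(D{\left(19,-22 \right)} + 279\right) \left(q + \left(\frac{139}{-110} - 181\right)\right) = \left(\left(-15 + 19\right) + 279\right) \left(-265 + \left(\frac{139}{-110} - 181\right)\right) = \left(4 + 279\right) \left(-265 + \left(139 \left(- \frac{1}{110}\right) - 181\right)\right) = 283 \left(-265 - \frac{20049}{110}\right) = 283 \left(- \frac{49199}{110}\right) = - \frac{13923317}{110}$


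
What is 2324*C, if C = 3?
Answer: 6972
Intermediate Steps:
2324*C = 2324*3 = 6972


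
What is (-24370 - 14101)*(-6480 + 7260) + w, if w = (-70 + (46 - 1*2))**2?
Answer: -30006704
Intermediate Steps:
w = 676 (w = (-70 + (46 - 2))**2 = (-70 + 44)**2 = (-26)**2 = 676)
(-24370 - 14101)*(-6480 + 7260) + w = (-24370 - 14101)*(-6480 + 7260) + 676 = -38471*780 + 676 = -30007380 + 676 = -30006704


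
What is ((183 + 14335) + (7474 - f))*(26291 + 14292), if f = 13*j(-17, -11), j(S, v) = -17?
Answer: 901470179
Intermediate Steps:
f = -221 (f = 13*(-17) = -221)
((183 + 14335) + (7474 - f))*(26291 + 14292) = ((183 + 14335) + (7474 - 1*(-221)))*(26291 + 14292) = (14518 + (7474 + 221))*40583 = (14518 + 7695)*40583 = 22213*40583 = 901470179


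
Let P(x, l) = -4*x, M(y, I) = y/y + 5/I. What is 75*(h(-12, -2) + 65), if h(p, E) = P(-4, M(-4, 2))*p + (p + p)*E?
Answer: -5925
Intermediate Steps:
M(y, I) = 1 + 5/I
h(p, E) = 16*p + 2*E*p (h(p, E) = (-4*(-4))*p + (p + p)*E = 16*p + (2*p)*E = 16*p + 2*E*p)
75*(h(-12, -2) + 65) = 75*(2*(-12)*(8 - 2) + 65) = 75*(2*(-12)*6 + 65) = 75*(-144 + 65) = 75*(-79) = -5925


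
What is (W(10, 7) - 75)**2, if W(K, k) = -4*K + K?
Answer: 11025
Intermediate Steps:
W(K, k) = -3*K
(W(10, 7) - 75)**2 = (-3*10 - 75)**2 = (-30 - 75)**2 = (-105)**2 = 11025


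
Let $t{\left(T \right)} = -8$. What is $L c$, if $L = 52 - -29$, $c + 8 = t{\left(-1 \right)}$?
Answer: $-1296$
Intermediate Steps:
$c = -16$ ($c = -8 - 8 = -16$)
$L = 81$ ($L = 52 + 29 = 81$)
$L c = 81 \left(-16\right) = -1296$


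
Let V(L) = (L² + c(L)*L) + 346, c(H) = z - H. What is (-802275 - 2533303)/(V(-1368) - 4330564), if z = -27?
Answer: 1667789/2146641 ≈ 0.77693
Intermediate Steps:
c(H) = -27 - H
V(L) = 346 + L² + L*(-27 - L) (V(L) = (L² + (-27 - L)*L) + 346 = (L² + L*(-27 - L)) + 346 = 346 + L² + L*(-27 - L))
(-802275 - 2533303)/(V(-1368) - 4330564) = (-802275 - 2533303)/((346 - 27*(-1368)) - 4330564) = -3335578/((346 + 36936) - 4330564) = -3335578/(37282 - 4330564) = -3335578/(-4293282) = -3335578*(-1/4293282) = 1667789/2146641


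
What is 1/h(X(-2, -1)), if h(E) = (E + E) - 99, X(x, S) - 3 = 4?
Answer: -1/85 ≈ -0.011765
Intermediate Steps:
X(x, S) = 7 (X(x, S) = 3 + 4 = 7)
h(E) = -99 + 2*E (h(E) = 2*E - 99 = -99 + 2*E)
1/h(X(-2, -1)) = 1/(-99 + 2*7) = 1/(-99 + 14) = 1/(-85) = -1/85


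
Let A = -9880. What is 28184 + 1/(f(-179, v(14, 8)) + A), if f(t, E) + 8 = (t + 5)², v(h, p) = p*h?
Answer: 574615393/20388 ≈ 28184.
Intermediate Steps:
v(h, p) = h*p
f(t, E) = -8 + (5 + t)² (f(t, E) = -8 + (t + 5)² = -8 + (5 + t)²)
28184 + 1/(f(-179, v(14, 8)) + A) = 28184 + 1/((-8 + (5 - 179)²) - 9880) = 28184 + 1/((-8 + (-174)²) - 9880) = 28184 + 1/((-8 + 30276) - 9880) = 28184 + 1/(30268 - 9880) = 28184 + 1/20388 = 574615393/20388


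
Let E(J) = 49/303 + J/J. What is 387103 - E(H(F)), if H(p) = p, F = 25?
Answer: 117291857/303 ≈ 3.8710e+5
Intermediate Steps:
E(J) = 352/303 (E(J) = 49*(1/303) + 1 = 49/303 + 1 = 352/303)
387103 - E(H(F)) = 387103 - 1*352/303 = 387103 - 352/303 = 117291857/303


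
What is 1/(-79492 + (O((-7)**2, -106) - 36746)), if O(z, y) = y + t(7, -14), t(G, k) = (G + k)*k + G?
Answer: -1/116239 ≈ -8.6030e-6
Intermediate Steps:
t(G, k) = G + k*(G + k) (t(G, k) = k*(G + k) + G = G + k*(G + k))
O(z, y) = 105 + y (O(z, y) = y + (7 + (-14)**2 + 7*(-14)) = y + (7 + 196 - 98) = y + 105 = 105 + y)
1/(-79492 + (O((-7)**2, -106) - 36746)) = 1/(-79492 + ((105 - 106) - 36746)) = 1/(-79492 + (-1 - 36746)) = 1/(-79492 - 36747) = 1/(-116239) = -1/116239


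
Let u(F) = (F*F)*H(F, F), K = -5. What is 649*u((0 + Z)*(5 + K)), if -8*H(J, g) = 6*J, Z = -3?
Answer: 0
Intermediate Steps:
H(J, g) = -3*J/4
u(F) = -3*F**3/4 (u(F) = (F*F)*(-3*F/4) = F**2*(-3*F/4) = -3*F**3/4)
649*u((0 + Z)*(5 + K)) = 649*(-3*(0 - 3)**3*(5 - 5)**3/4) = 649*(-3*(-3*0)**3/4) = 649*(-3/4*0**3) = 649*(-3/4*0) = 649*0 = 0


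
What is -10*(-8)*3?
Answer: 240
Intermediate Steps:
-10*(-8)*3 = 80*3 = 240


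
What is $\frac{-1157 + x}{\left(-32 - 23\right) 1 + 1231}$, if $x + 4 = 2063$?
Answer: $\frac{451}{588} \approx 0.76701$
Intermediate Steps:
$x = 2059$ ($x = -4 + 2063 = 2059$)
$\frac{-1157 + x}{\left(-32 - 23\right) 1 + 1231} = \frac{-1157 + 2059}{\left(-32 - 23\right) 1 + 1231} = \frac{902}{\left(-55\right) 1 + 1231} = \frac{902}{-55 + 1231} = \frac{902}{1176} = 902 \cdot \frac{1}{1176} = \frac{451}{588}$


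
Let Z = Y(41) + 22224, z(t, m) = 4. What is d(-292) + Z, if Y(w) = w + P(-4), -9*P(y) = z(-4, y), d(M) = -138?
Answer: 199139/9 ≈ 22127.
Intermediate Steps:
P(y) = -4/9 (P(y) = -1/9*4 = -4/9)
Y(w) = -4/9 + w (Y(w) = w - 4/9 = -4/9 + w)
Z = 200381/9 (Z = (-4/9 + 41) + 22224 = 365/9 + 22224 = 200381/9 ≈ 22265.)
d(-292) + Z = -138 + 200381/9 = 199139/9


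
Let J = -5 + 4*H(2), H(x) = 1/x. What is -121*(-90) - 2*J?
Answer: 10896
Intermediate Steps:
H(x) = 1/x
J = -3 (J = -5 + 4/2 = -5 + 4*(½) = -5 + 2 = -3)
-121*(-90) - 2*J = -121*(-90) - 2*(-3) = 10890 + 6 = 10896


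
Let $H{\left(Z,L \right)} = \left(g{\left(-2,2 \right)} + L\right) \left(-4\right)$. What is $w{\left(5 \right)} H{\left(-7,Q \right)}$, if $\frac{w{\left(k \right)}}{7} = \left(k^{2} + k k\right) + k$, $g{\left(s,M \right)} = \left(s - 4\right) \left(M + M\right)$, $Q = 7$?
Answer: $26180$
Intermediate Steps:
$g{\left(s,M \right)} = 2 M \left(-4 + s\right)$ ($g{\left(s,M \right)} = \left(-4 + s\right) 2 M = 2 M \left(-4 + s\right)$)
$H{\left(Z,L \right)} = 96 - 4 L$ ($H{\left(Z,L \right)} = \left(2 \cdot 2 \left(-4 - 2\right) + L\right) \left(-4\right) = \left(2 \cdot 2 \left(-6\right) + L\right) \left(-4\right) = \left(-24 + L\right) \left(-4\right) = 96 - 4 L$)
$w{\left(k \right)} = 7 k + 14 k^{2}$ ($w{\left(k \right)} = 7 \left(\left(k^{2} + k k\right) + k\right) = 7 \left(\left(k^{2} + k^{2}\right) + k\right) = 7 \left(2 k^{2} + k\right) = 7 \left(k + 2 k^{2}\right) = 7 k + 14 k^{2}$)
$w{\left(5 \right)} H{\left(-7,Q \right)} = 7 \cdot 5 \left(1 + 2 \cdot 5\right) \left(96 - 28\right) = 7 \cdot 5 \left(1 + 10\right) \left(96 - 28\right) = 7 \cdot 5 \cdot 11 \cdot 68 = 385 \cdot 68 = 26180$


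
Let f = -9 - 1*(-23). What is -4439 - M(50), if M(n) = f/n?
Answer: -110982/25 ≈ -4439.3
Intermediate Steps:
f = 14 (f = -9 + 23 = 14)
M(n) = 14/n
-4439 - M(50) = -4439 - 14/50 = -4439 - 1*7/25 = -4439 - 7/25 = -110982/25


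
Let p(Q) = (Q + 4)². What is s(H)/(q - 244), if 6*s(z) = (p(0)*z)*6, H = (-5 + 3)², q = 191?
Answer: -64/53 ≈ -1.2075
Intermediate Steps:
p(Q) = (4 + Q)²
H = 4 (H = (-2)² = 4)
s(z) = 16*z (s(z) = (((4 + 0)²*z)*6)/6 = ((4²*z)*6)/6 = ((16*z)*6)/6 = (96*z)/6 = 16*z)
s(H)/(q - 244) = (16*4)/(191 - 244) = 64/(-53) = -1/53*64 = -64/53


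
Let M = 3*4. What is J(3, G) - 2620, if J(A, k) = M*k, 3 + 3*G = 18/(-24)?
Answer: -2635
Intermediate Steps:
M = 12
G = -5/4 (G = -1 + (18/(-24))/3 = -1 + (18*(-1/24))/3 = -1 + (1/3)*(-3/4) = -1 - 1/4 = -5/4 ≈ -1.2500)
J(A, k) = 12*k
J(3, G) - 2620 = 12*(-5/4) - 2620 = -15 - 2620 = -2635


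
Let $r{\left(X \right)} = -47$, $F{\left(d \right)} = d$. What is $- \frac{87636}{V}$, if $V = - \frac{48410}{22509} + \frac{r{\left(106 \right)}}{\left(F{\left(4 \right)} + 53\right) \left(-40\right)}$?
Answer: $\frac{1499175030240}{36438959} \approx 41142.0$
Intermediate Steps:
$V = - \frac{36438959}{17106840}$ ($V = - \frac{48410}{22509} - \frac{47}{\left(4 + 53\right) \left(-40\right)} = \left(-48410\right) \frac{1}{22509} - \frac{47}{57 \left(-40\right)} = - \frac{48410}{22509} - \frac{47}{-2280} = - \frac{48410}{22509} - - \frac{47}{2280} = - \frac{48410}{22509} + \frac{47}{2280} = - \frac{36438959}{17106840} \approx -2.1301$)
$- \frac{87636}{V} = - \frac{87636}{- \frac{36438959}{17106840}} = \left(-87636\right) \left(- \frac{17106840}{36438959}\right) = \frac{1499175030240}{36438959}$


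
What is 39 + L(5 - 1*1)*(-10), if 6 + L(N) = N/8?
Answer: 94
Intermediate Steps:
L(N) = -6 + N/8
39 + L(5 - 1*1)*(-10) = 39 + (-6 + (5 - 1*1)/8)*(-10) = 39 + (-6 + (5 - 1)/8)*(-10) = 39 + (-6 + (1/8)*4)*(-10) = 39 + (-6 + 1/2)*(-10) = 39 - 11/2*(-10) = 39 + 55 = 94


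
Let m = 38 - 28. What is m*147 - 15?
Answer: 1455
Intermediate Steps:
m = 10
m*147 - 15 = 10*147 - 15 = 1470 - 15 = 1455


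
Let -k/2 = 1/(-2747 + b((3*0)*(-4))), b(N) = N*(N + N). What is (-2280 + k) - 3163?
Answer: -14951919/2747 ≈ -5443.0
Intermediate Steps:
b(N) = 2*N² (b(N) = N*(2*N) = 2*N²)
k = 2/2747 (k = -2/(-2747 + 2*((3*0)*(-4))²) = -2/(-2747 + 2*(0*(-4))²) = -2/(-2747 + 2*0²) = -2/(-2747 + 2*0) = -2/(-2747 + 0) = -2/(-2747) = -2*(-1/2747) = 2/2747 ≈ 0.00072807)
(-2280 + k) - 3163 = (-2280 + 2/2747) - 3163 = -6263158/2747 - 3163 = -14951919/2747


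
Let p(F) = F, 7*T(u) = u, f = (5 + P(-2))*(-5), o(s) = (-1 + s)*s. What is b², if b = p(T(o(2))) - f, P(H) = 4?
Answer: 100489/49 ≈ 2050.8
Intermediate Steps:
o(s) = s*(-1 + s)
f = -45 (f = (5 + 4)*(-5) = 9*(-5) = -45)
T(u) = u/7
b = 317/7 (b = (2*(-1 + 2))/7 - 1*(-45) = (2*1)/7 + 45 = (⅐)*2 + 45 = 2/7 + 45 = 317/7 ≈ 45.286)
b² = (317/7)² = 100489/49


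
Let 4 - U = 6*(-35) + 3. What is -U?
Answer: -211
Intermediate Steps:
U = 211 (U = 4 - (6*(-35) + 3) = 4 - (-210 + 3) = 4 - 1*(-207) = 4 + 207 = 211)
-U = -1*211 = -211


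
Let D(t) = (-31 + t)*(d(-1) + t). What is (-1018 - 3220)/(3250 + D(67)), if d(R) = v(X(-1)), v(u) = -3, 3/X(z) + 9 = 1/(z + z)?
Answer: -2119/2777 ≈ -0.76305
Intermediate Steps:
X(z) = 3/(-9 + 1/(2*z)) (X(z) = 3/(-9 + 1/(z + z)) = 3/(-9 + 1/(2*z)))
d(R) = -3
D(t) = (-31 + t)*(-3 + t)
(-1018 - 3220)/(3250 + D(67)) = (-1018 - 3220)/(3250 + (93 + 67² - 34*67)) = -4238/(3250 + (93 + 4489 - 2278)) = -4238/(3250 + 2304) = -4238/5554 = -4238*1/5554 = -2119/2777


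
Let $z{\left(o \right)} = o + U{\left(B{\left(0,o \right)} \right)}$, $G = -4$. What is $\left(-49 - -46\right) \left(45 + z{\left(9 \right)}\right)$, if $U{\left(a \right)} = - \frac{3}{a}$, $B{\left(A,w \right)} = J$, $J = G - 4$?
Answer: $- \frac{1305}{8} \approx -163.13$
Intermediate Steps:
$J = -8$ ($J = -4 - 4 = -8$)
$B{\left(A,w \right)} = -8$
$z{\left(o \right)} = \frac{3}{8} + o$ ($z{\left(o \right)} = o - \frac{3}{-8} = o - - \frac{3}{8} = o + \frac{3}{8} = \frac{3}{8} + o$)
$\left(-49 - -46\right) \left(45 + z{\left(9 \right)}\right) = \left(-49 - -46\right) \left(45 + \left(\frac{3}{8} + 9\right)\right) = \left(-49 + 46\right) \left(45 + \frac{75}{8}\right) = \left(-3\right) \frac{435}{8} = - \frac{1305}{8}$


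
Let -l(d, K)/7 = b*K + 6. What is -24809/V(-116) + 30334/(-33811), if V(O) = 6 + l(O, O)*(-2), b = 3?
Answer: 693759911/161684202 ≈ 4.2908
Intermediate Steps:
l(d, K) = -42 - 21*K (l(d, K) = -7*(3*K + 6) = -7*(6 + 3*K) = -42 - 21*K)
V(O) = 90 + 42*O (V(O) = 6 + (-42 - 21*O)*(-2) = 6 + (84 + 42*O) = 90 + 42*O)
-24809/V(-116) + 30334/(-33811) = -24809/(90 + 42*(-116)) + 30334/(-33811) = -24809/(90 - 4872) + 30334*(-1/33811) = -24809/(-4782) - 30334/33811 = -24809*(-1/4782) - 30334/33811 = 24809/4782 - 30334/33811 = 693759911/161684202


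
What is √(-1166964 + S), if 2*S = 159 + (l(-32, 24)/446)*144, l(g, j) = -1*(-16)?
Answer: I*√232111483410/446 ≈ 1080.2*I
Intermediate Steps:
l(g, j) = 16
S = 36609/446 (S = (159 + (16/446)*144)/2 = (159 + (16*(1/446))*144)/2 = (159 + (8/223)*144)/2 = (159 + 1152/223)/2 = (½)*(36609/223) = 36609/446 ≈ 82.083)
√(-1166964 + S) = √(-1166964 + 36609/446) = √(-520429335/446) = I*√232111483410/446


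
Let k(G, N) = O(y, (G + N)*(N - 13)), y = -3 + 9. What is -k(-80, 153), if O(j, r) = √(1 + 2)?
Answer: -√3 ≈ -1.7320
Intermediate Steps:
y = 6
O(j, r) = √3
k(G, N) = √3
-k(-80, 153) = -√3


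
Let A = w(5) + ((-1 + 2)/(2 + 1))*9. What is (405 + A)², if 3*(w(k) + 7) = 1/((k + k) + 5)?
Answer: 325658116/2025 ≈ 1.6082e+5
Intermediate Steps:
w(k) = -7 + 1/(3*(5 + 2*k)) (w(k) = -7 + 1/(3*((k + k) + 5)) = -7 + 1/(3*(2*k + 5)) = -7 + 1/(3*(5 + 2*k)))
A = -179/45 (A = 2*(-52 - 21*5)/(3*(5 + 2*5)) + ((-1 + 2)/(2 + 1))*9 = 2*(-52 - 105)/(3*(5 + 10)) + (1/3)*9 = (⅔)*(-157)/15 + (1*(⅓))*9 = (⅔)*(1/15)*(-157) + (⅓)*9 = -314/45 + 3 = -179/45 ≈ -3.9778)
(405 + A)² = (405 - 179/45)² = (18046/45)² = 325658116/2025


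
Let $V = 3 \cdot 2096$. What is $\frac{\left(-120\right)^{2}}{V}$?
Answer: $\frac{300}{131} \approx 2.2901$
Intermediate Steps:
$V = 6288$
$\frac{\left(-120\right)^{2}}{V} = \frac{\left(-120\right)^{2}}{6288} = 14400 \cdot \frac{1}{6288} = \frac{300}{131}$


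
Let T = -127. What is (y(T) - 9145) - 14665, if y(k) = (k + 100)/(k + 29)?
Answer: -2333353/98 ≈ -23810.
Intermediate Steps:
y(k) = (100 + k)/(29 + k)
(y(T) - 9145) - 14665 = ((100 - 127)/(29 - 127) - 9145) - 14665 = (-27/(-98) - 9145) - 14665 = (-1/98*(-27) - 9145) - 14665 = (27/98 - 9145) - 14665 = -896183/98 - 14665 = -2333353/98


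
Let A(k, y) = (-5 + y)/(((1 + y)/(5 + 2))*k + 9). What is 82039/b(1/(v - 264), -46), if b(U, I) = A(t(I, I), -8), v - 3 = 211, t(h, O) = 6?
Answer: -246117/13 ≈ -18932.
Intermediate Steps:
v = 214 (v = 3 + 211 = 214)
A(k, y) = (-5 + y)/(9 + k*(1/7 + y/7)) (A(k, y) = (-5 + y)/(((1 + y)/7)*k + 9) = (-5 + y)/(((1 + y)*(1/7))*k + 9) = (-5 + y)/((1/7 + y/7)*k + 9) = (-5 + y)/(k*(1/7 + y/7) + 9) = (-5 + y)/(9 + k*(1/7 + y/7)))
b(U, I) = -13/3 (b(U, I) = 7*(-5 - 8)/(63 + 6 + 6*(-8)) = 7*(-13)/(63 + 6 - 48) = 7*(-13)/21 = 7*(1/21)*(-13) = -13/3)
82039/b(1/(v - 264), -46) = 82039/(-13/3) = 82039*(-3/13) = -246117/13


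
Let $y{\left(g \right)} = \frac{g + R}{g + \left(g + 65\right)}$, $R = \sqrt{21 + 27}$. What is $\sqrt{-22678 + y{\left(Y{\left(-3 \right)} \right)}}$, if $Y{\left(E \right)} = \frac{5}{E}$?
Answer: $\frac{\sqrt{-776155475 + 2220 \sqrt{3}}}{185} \approx 150.59 i$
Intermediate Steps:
$R = 4 \sqrt{3}$ ($R = \sqrt{48} = 4 \sqrt{3} \approx 6.9282$)
$y{\left(g \right)} = \frac{g + 4 \sqrt{3}}{65 + 2 g}$ ($y{\left(g \right)} = \frac{g + 4 \sqrt{3}}{g + \left(g + 65\right)} = \frac{g + 4 \sqrt{3}}{g + \left(65 + g\right)} = \frac{g + 4 \sqrt{3}}{65 + 2 g}$)
$\sqrt{-22678 + y{\left(Y{\left(-3 \right)} \right)}} = \sqrt{-22678 + \frac{\frac{5}{-3} + 4 \sqrt{3}}{65 + 2 \frac{5}{-3}}} = \sqrt{-22678 + \frac{5 \left(- \frac{1}{3}\right) + 4 \sqrt{3}}{65 + 2 \cdot 5 \left(- \frac{1}{3}\right)}} = \sqrt{-22678 + \frac{- \frac{5}{3} + 4 \sqrt{3}}{65 + 2 \left(- \frac{5}{3}\right)}} = \sqrt{-22678 + \frac{- \frac{5}{3} + 4 \sqrt{3}}{65 - \frac{10}{3}}} = \sqrt{-22678 + \frac{- \frac{5}{3} + 4 \sqrt{3}}{\frac{185}{3}}} = \sqrt{-22678 + \frac{3 \left(- \frac{5}{3} + 4 \sqrt{3}\right)}{185}} = \sqrt{-22678 - \left(\frac{1}{37} - \frac{12 \sqrt{3}}{185}\right)} = \sqrt{- \frac{839087}{37} + \frac{12 \sqrt{3}}{185}}$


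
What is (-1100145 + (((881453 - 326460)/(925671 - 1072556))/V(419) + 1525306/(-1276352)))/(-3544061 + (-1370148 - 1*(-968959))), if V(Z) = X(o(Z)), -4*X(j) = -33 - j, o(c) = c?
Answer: 11653242200493157633/41789857203491320000 ≈ 0.27885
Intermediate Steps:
X(j) = 33/4 + j/4 (X(j) = -(-33 - j)/4 = 33/4 + j/4)
V(Z) = 33/4 + Z/4
(-1100145 + (((881453 - 326460)/(925671 - 1072556))/V(419) + 1525306/(-1276352)))/(-3544061 + (-1370148 - 1*(-968959))) = (-1100145 + (((881453 - 326460)/(925671 - 1072556))/(33/4 + (¼)*419) + 1525306/(-1276352)))/(-3544061 + (-1370148 - 1*(-968959))) = (-1100145 + ((554993/(-146885))/(33/4 + 419/4) + 1525306*(-1/1276352)))/(-3544061 + (-1370148 + 968959)) = (-1100145 + ((554993*(-1/146885))/113 - 762653/638176))/(-3544061 - 401189) = (-1100145 + (-554993/146885*1/113 - 762653/638176))/(-3945250) = (-1100145 + (-554993/16598005 - 762653/638176))*(-1/3945250) = (-1100145 - 13012701520033/10592448438880)*(-1/3945250) = -11653242200493157633/10592448438880*(-1/3945250) = 11653242200493157633/41789857203491320000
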